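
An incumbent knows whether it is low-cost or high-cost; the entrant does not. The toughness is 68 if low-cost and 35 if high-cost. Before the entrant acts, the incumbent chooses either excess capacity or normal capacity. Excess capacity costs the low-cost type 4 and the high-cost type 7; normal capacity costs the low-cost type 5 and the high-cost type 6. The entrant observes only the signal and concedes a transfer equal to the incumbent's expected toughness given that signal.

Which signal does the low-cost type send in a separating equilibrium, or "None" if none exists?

Try low-cost → excess capacity, high-cost → normal capacity:
  Under separation the entrant infers type exactly: excess capacity → low-cost (pays 68), normal capacity → high-cost (pays 35).
  Low-cost: excess capacity gives 68 − 4 = 64; normal capacity gives 35 − 5 = 30. No deviation. ✓
  High-cost: normal capacity gives 35 − 6 = 29; excess capacity gives 68 − 7 = 61. Would deviate. ✗
Try low-cost → normal capacity, high-cost → excess capacity:
  Under separation the entrant infers type exactly: normal capacity → low-cost (pays 68), excess capacity → high-cost (pays 35).
  Low-cost: normal capacity gives 68 − 5 = 63; excess capacity gives 35 − 4 = 31. No deviation. ✓
  High-cost: excess capacity gives 35 − 7 = 28; normal capacity gives 68 − 6 = 62. Would deviate. ✗
Neither assignment is incentive-compatible.

None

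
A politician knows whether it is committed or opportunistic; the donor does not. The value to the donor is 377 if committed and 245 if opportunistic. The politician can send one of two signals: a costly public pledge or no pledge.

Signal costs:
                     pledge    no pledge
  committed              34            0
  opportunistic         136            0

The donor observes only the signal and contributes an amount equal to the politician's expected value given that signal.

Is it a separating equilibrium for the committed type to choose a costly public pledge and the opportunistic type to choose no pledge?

If types separate, pledge earns payment 377 and no pledge earns 245.
Committed: pledge gives 377 − 34 = 343; no pledge gives 245 − 0 = 245. No deviation. ✓
Opportunistic: no pledge gives 245 − 0 = 245; pledge gives 377 − 136 = 241. No deviation. ✓
Both incentive constraints hold.

Yes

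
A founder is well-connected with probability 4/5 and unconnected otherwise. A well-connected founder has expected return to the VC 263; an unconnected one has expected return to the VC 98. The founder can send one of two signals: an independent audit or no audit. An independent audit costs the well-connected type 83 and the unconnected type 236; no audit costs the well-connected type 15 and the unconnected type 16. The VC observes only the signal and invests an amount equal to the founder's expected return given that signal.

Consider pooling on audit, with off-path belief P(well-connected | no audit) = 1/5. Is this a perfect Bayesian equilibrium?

At the pooled signal (audit) the VC holds the prior 4/5 and pays 4/5·263 + 1/5·98 = 230. Off-path (no audit) belief 1/5 gives 1/5·263 + 4/5·98 = 131.
Well-connected: audit gives 230 − 83 = 147; no audit gives 131 − 15 = 116. Stays. ✓
Unconnected: audit gives 230 − 236 = -6; no audit gives 131 − 16 = 115. Deviates. ✗

No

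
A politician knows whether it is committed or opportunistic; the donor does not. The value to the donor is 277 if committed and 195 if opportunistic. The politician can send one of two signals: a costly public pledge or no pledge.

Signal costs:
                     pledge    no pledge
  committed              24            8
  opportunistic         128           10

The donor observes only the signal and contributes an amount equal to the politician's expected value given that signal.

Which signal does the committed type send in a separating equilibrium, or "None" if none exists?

pledge

Try committed → pledge, opportunistic → no pledge:
  Under separation the donor infers type exactly: pledge → committed (pays 277), no pledge → opportunistic (pays 195).
  Committed: pledge gives 277 − 24 = 253; no pledge gives 195 − 8 = 187. No deviation. ✓
  Opportunistic: no pledge gives 195 − 10 = 185; pledge gives 277 − 128 = 149. No deviation. ✓
Both hold — the committed type sends pledge.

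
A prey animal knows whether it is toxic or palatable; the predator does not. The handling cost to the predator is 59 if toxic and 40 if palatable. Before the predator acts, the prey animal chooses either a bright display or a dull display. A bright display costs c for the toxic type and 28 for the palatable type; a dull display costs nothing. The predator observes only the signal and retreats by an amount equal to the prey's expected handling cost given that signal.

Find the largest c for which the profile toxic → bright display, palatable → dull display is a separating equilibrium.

19

Under separation: bright display → toxic (pays 59); dull display → palatable (pays 40).
Palatable: 40 − 0 = 40 ≥ 59 − 28 = 31. Holds regardless of c. ✓
Toxic: 59 − c ≥ 40 − 0, so c ≤ 59 − 40 = 19.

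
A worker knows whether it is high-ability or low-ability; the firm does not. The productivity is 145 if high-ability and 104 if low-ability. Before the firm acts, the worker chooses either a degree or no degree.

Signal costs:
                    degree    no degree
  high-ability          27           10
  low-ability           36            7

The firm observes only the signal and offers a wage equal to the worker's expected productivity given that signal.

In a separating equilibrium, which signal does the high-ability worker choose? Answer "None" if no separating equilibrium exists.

None

Try high-ability → degree, low-ability → no degree:
  If types separate, degree earns payment 145 and no degree earns 104.
  High-ability: degree gives 145 − 27 = 118; no degree gives 104 − 10 = 94. No deviation. ✓
  Low-ability: no degree gives 104 − 7 = 97; degree gives 145 − 36 = 109. Would deviate. ✗
Try high-ability → no degree, low-ability → degree:
  If types separate, no degree earns payment 145 and degree earns 104.
  High-ability: no degree gives 145 − 10 = 135; degree gives 104 − 27 = 77. No deviation. ✓
  Low-ability: degree gives 104 − 36 = 68; no degree gives 145 − 7 = 138. Would deviate. ✗
Neither assignment is incentive-compatible.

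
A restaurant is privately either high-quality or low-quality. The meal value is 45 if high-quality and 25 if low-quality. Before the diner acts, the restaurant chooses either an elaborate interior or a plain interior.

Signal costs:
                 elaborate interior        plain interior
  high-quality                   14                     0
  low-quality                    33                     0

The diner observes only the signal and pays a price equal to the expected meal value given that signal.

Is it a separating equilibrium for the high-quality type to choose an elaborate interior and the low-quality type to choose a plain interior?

Yes

If types separate, elaborate interior earns payment 45 and plain interior earns 25.
High-quality: elaborate interior gives 45 − 14 = 31; plain interior gives 25 − 0 = 25. No deviation. ✓
Low-quality: plain interior gives 25 − 0 = 25; elaborate interior gives 45 − 33 = 12. No deviation. ✓
Both incentive constraints hold.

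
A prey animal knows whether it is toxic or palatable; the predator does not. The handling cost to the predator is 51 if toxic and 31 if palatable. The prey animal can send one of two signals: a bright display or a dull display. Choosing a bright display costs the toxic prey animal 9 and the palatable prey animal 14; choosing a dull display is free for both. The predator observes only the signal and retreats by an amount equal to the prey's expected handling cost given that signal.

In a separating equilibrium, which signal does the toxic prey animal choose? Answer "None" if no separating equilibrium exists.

Try toxic → bright display, palatable → dull display:
  If types separate, bright display earns payment 51 and dull display earns 31.
  Toxic: bright display gives 51 − 9 = 42; dull display gives 31 − 0 = 31. No deviation. ✓
  Palatable: dull display gives 31 − 0 = 31; bright display gives 51 − 14 = 37. Would deviate. ✗
Try toxic → dull display, palatable → bright display:
  If types separate, dull display earns payment 51 and bright display earns 31.
  Toxic: dull display gives 51 − 0 = 51; bright display gives 31 − 9 = 22. No deviation. ✓
  Palatable: bright display gives 31 − 14 = 17; dull display gives 51 − 0 = 51. Would deviate. ✗
Neither assignment is incentive-compatible.

None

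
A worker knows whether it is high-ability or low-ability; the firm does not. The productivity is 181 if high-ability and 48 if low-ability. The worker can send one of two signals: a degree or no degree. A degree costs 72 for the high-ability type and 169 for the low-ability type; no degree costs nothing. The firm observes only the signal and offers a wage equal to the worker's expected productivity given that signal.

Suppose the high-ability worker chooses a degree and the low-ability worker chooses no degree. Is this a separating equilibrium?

Under separation the firm infers type exactly: degree → high-ability (pays 181), no degree → low-ability (pays 48).
High-ability: degree gives 181 − 72 = 109; no degree gives 48 − 0 = 48. No deviation. ✓
Low-ability: no degree gives 48 − 0 = 48; degree gives 181 − 169 = 12. No deviation. ✓
Neither type gains from mimicking the other.

Yes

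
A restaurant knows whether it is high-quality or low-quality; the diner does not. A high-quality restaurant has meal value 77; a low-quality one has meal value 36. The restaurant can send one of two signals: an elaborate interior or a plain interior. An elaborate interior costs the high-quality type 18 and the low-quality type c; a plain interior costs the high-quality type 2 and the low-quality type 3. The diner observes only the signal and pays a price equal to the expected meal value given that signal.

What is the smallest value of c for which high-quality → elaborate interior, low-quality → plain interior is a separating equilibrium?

44

Under separation: elaborate interior → high-quality (pays 77); plain interior → low-quality (pays 36).
High-quality: 77 − 18 = 59 ≥ 36 − 2 = 34. Holds regardless of c. ✓
Low-quality: 36 − 3 ≥ 77 − c, so c ≥ 77 − 33 = 44.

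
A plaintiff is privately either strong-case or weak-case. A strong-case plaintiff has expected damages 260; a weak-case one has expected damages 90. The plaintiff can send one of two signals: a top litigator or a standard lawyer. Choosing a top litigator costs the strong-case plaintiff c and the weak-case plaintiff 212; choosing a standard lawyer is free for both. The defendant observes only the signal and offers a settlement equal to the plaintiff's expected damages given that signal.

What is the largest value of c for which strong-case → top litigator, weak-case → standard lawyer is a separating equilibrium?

Under separation: top litigator → strong-case (pays 260); standard lawyer → weak-case (pays 90).
Weak-case: 90 − 0 = 90 ≥ 260 − 212 = 48. Holds regardless of c. ✓
Strong-case: 260 − c ≥ 90 − 0, so c ≤ 260 − 90 = 170.

170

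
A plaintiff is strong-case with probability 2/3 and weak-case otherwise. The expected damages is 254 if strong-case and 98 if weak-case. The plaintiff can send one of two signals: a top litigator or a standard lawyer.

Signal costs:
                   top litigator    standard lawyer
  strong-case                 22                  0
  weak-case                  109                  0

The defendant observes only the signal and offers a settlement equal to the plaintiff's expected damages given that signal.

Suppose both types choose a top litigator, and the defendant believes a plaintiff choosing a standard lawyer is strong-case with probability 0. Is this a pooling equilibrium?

No

At the pooled signal (top litigator) the defendant holds the prior 2/3 and pays 2/3·254 + 1/3·98 = 202. Off-path (standard lawyer) belief 0 gives 0·254 + 1·98 = 98.
Strong-case: top litigator gives 202 − 22 = 180; standard lawyer gives 98 − 0 = 98. Stays. ✓
Weak-case: top litigator gives 202 − 109 = 93; standard lawyer gives 98 − 0 = 98. Deviates. ✗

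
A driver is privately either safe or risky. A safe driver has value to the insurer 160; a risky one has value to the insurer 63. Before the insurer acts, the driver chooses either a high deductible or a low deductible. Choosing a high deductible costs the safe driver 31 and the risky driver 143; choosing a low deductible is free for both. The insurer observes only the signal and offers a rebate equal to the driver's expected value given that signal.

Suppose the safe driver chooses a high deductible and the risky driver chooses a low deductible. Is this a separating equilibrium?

Yes

Under separation the insurer infers type exactly: high deductible → safe (pays 160), low deductible → risky (pays 63).
Safe: high deductible gives 160 − 31 = 129; low deductible gives 63 − 0 = 63. No deviation. ✓
Risky: low deductible gives 63 − 0 = 63; high deductible gives 160 − 143 = 17. No deviation. ✓
Neither type gains from mimicking the other.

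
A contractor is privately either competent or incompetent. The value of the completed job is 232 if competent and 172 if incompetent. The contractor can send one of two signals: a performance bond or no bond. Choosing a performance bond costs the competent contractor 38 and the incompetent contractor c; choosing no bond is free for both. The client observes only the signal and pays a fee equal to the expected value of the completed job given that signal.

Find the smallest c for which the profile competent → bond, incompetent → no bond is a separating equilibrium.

Under separation: bond → competent (pays 232); no bond → incompetent (pays 172).
Competent: 232 − 38 = 194 ≥ 172 − 0 = 172. Holds regardless of c. ✓
Incompetent: 172 − 0 ≥ 232 − c, so c ≥ 232 − 172 = 60.

60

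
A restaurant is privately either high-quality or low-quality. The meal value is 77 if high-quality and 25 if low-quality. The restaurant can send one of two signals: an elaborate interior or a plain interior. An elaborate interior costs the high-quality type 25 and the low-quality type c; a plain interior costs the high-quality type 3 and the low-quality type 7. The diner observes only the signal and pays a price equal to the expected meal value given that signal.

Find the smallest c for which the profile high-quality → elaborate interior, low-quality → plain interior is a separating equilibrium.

Under separation: elaborate interior → high-quality (pays 77); plain interior → low-quality (pays 25).
High-quality: 77 − 25 = 52 ≥ 25 − 3 = 22. Holds regardless of c. ✓
Low-quality: 25 − 7 ≥ 77 − c, so c ≥ 77 − 18 = 59.

59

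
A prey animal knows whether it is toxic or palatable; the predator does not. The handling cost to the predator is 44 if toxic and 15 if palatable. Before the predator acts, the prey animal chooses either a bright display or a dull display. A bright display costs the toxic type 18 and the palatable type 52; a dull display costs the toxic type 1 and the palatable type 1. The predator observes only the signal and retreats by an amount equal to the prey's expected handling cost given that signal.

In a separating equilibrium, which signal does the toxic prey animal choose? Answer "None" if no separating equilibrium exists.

bright display

Try toxic → bright display, palatable → dull display:
  If types separate, bright display earns payment 44 and dull display earns 15.
  Toxic: bright display gives 44 − 18 = 26; dull display gives 15 − 1 = 14. No deviation. ✓
  Palatable: dull display gives 15 − 1 = 14; bright display gives 44 − 52 = -8. No deviation. ✓
Both hold — the toxic type sends bright display.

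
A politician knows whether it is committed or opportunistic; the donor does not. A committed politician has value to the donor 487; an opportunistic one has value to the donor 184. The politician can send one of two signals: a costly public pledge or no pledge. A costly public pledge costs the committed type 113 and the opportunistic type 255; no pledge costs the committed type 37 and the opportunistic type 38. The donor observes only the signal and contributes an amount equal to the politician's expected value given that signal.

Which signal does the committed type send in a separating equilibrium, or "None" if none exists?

Try committed → pledge, opportunistic → no pledge:
  Under separation the donor infers type exactly: pledge → committed (pays 487), no pledge → opportunistic (pays 184).
  Committed: pledge gives 487 − 113 = 374; no pledge gives 184 − 37 = 147. No deviation. ✓
  Opportunistic: no pledge gives 184 − 38 = 146; pledge gives 487 − 255 = 232. Would deviate. ✗
Try committed → no pledge, opportunistic → pledge:
  Under separation the donor infers type exactly: no pledge → committed (pays 487), pledge → opportunistic (pays 184).
  Committed: no pledge gives 487 − 37 = 450; pledge gives 184 − 113 = 71. No deviation. ✓
  Opportunistic: pledge gives 184 − 255 = -71; no pledge gives 487 − 38 = 449. Would deviate. ✗
Neither assignment is incentive-compatible.

None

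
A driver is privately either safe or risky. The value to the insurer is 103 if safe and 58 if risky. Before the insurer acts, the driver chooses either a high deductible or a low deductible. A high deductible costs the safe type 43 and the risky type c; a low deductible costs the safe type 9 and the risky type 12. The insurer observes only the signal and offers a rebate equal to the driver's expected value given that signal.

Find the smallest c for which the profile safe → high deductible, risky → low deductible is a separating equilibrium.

Under separation: high deductible → safe (pays 103); low deductible → risky (pays 58).
Safe: 103 − 43 = 60 ≥ 58 − 9 = 49. Holds regardless of c. ✓
Risky: 58 − 12 ≥ 103 − c, so c ≥ 103 − 46 = 57.

57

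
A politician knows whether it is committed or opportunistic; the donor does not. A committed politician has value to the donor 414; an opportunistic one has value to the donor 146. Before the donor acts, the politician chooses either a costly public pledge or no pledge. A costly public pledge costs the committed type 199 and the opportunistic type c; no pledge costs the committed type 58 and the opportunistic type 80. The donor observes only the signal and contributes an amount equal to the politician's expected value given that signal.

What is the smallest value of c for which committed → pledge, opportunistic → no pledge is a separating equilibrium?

348

Under separation: pledge → committed (pays 414); no pledge → opportunistic (pays 146).
Committed: 414 − 199 = 215 ≥ 146 − 58 = 88. Holds regardless of c. ✓
Opportunistic: 146 − 80 ≥ 414 − c, so c ≥ 414 − 66 = 348.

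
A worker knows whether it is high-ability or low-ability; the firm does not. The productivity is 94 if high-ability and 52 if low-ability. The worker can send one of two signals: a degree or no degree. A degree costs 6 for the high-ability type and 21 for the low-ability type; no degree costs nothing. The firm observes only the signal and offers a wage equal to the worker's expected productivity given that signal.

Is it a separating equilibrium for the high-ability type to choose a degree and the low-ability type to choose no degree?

If types separate, degree earns payment 94 and no degree earns 52.
High-ability: degree gives 94 − 6 = 88; no degree gives 52 − 0 = 52. No deviation. ✓
Low-ability: no degree gives 52 − 0 = 52; degree gives 94 − 21 = 73. Would deviate. ✗

No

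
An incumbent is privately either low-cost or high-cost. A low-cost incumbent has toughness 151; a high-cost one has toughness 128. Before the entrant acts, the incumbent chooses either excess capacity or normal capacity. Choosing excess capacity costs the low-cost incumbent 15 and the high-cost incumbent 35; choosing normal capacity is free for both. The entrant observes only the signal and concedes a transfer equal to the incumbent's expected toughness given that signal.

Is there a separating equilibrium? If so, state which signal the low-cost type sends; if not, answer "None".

Try low-cost → excess capacity, high-cost → normal capacity:
  Under separation the entrant infers type exactly: excess capacity → low-cost (pays 151), normal capacity → high-cost (pays 128).
  Low-cost: excess capacity gives 151 − 15 = 136; normal capacity gives 128 − 0 = 128. No deviation. ✓
  High-cost: normal capacity gives 128 − 0 = 128; excess capacity gives 151 − 35 = 116. No deviation. ✓
Both hold — the low-cost type sends excess capacity.

excess capacity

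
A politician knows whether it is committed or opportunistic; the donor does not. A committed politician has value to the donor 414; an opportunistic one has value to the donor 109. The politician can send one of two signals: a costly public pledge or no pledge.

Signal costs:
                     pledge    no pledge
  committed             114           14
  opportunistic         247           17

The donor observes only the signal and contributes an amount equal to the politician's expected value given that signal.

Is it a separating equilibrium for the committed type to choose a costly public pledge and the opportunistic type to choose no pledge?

Under separation the donor infers type exactly: pledge → committed (pays 414), no pledge → opportunistic (pays 109).
Committed: pledge gives 414 − 114 = 300; no pledge gives 109 − 14 = 95. No deviation. ✓
Opportunistic: no pledge gives 109 − 17 = 92; pledge gives 414 − 247 = 167. Would deviate. ✗

No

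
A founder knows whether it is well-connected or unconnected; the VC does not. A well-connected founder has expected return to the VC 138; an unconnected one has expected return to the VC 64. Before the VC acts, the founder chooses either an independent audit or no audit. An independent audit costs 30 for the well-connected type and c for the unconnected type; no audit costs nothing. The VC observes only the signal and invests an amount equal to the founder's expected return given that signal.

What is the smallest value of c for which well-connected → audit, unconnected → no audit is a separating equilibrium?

Under separation: audit → well-connected (pays 138); no audit → unconnected (pays 64).
Well-connected: 138 − 30 = 108 ≥ 64 − 0 = 64. Holds regardless of c. ✓
Unconnected: 64 − 0 ≥ 138 − c, so c ≥ 138 − 64 = 74.

74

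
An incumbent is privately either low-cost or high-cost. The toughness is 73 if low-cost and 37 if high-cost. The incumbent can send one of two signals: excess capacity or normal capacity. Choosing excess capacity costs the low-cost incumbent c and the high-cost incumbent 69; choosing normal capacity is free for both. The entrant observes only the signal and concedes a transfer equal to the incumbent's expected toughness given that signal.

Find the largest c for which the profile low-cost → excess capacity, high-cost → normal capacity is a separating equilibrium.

Under separation: excess capacity → low-cost (pays 73); normal capacity → high-cost (pays 37).
High-cost: 37 − 0 = 37 ≥ 73 − 69 = 4. Holds regardless of c. ✓
Low-cost: 73 − c ≥ 37 − 0, so c ≤ 73 − 37 = 36.

36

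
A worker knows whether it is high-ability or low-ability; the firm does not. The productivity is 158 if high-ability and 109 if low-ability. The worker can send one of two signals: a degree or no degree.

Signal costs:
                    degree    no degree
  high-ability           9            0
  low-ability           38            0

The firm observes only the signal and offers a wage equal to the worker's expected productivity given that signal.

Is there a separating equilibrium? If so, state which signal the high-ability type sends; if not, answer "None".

None

Try high-ability → degree, low-ability → no degree:
  If types separate, degree earns payment 158 and no degree earns 109.
  High-ability: degree gives 158 − 9 = 149; no degree gives 109 − 0 = 109. No deviation. ✓
  Low-ability: no degree gives 109 − 0 = 109; degree gives 158 − 38 = 120. Would deviate. ✗
Try high-ability → no degree, low-ability → degree:
  If types separate, no degree earns payment 158 and degree earns 109.
  High-ability: no degree gives 158 − 0 = 158; degree gives 109 − 9 = 100. No deviation. ✓
  Low-ability: degree gives 109 − 38 = 71; no degree gives 158 − 0 = 158. Would deviate. ✗
Neither assignment is incentive-compatible.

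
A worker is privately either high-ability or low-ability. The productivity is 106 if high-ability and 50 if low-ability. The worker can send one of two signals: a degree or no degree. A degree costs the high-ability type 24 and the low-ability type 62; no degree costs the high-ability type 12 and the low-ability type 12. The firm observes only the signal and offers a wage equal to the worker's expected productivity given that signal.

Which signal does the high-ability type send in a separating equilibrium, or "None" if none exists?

Try high-ability → degree, low-ability → no degree:
  Under separation the firm infers type exactly: degree → high-ability (pays 106), no degree → low-ability (pays 50).
  High-ability: degree gives 106 − 24 = 82; no degree gives 50 − 12 = 38. No deviation. ✓
  Low-ability: no degree gives 50 − 12 = 38; degree gives 106 − 62 = 44. Would deviate. ✗
Try high-ability → no degree, low-ability → degree:
  Under separation the firm infers type exactly: no degree → high-ability (pays 106), degree → low-ability (pays 50).
  High-ability: no degree gives 106 − 12 = 94; degree gives 50 − 24 = 26. No deviation. ✓
  Low-ability: degree gives 50 − 62 = -12; no degree gives 106 − 12 = 94. Would deviate. ✗
Neither assignment is incentive-compatible.

None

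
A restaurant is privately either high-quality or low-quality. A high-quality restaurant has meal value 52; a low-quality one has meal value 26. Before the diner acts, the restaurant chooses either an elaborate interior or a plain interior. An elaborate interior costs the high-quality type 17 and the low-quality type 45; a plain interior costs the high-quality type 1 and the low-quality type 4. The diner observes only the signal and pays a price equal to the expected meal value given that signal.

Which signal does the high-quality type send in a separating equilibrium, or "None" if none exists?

elaborate interior

Try high-quality → elaborate interior, low-quality → plain interior:
  If types separate, elaborate interior earns payment 52 and plain interior earns 26.
  High-quality: elaborate interior gives 52 − 17 = 35; plain interior gives 26 − 1 = 25. No deviation. ✓
  Low-quality: plain interior gives 26 − 4 = 22; elaborate interior gives 52 − 45 = 7. No deviation. ✓
Both hold — the high-quality type sends elaborate interior.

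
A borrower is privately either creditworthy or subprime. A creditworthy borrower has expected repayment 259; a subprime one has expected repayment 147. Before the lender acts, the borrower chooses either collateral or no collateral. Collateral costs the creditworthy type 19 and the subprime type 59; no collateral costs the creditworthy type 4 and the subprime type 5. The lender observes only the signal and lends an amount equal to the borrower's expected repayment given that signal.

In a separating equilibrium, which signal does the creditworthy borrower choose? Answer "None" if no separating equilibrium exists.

None

Try creditworthy → collateral, subprime → no collateral:
  If types separate, collateral earns payment 259 and no collateral earns 147.
  Creditworthy: collateral gives 259 − 19 = 240; no collateral gives 147 − 4 = 143. No deviation. ✓
  Subprime: no collateral gives 147 − 5 = 142; collateral gives 259 − 59 = 200. Would deviate. ✗
Try creditworthy → no collateral, subprime → collateral:
  If types separate, no collateral earns payment 259 and collateral earns 147.
  Creditworthy: no collateral gives 259 − 4 = 255; collateral gives 147 − 19 = 128. No deviation. ✓
  Subprime: collateral gives 147 − 59 = 88; no collateral gives 259 − 5 = 254. Would deviate. ✗
Neither assignment is incentive-compatible.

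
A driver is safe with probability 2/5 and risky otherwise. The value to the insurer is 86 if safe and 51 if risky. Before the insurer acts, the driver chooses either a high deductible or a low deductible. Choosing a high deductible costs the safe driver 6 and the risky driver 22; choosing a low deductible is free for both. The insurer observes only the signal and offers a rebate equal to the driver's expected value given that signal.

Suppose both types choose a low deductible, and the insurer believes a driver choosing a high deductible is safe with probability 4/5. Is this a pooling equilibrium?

No

At the pooled signal (low deductible) the insurer holds the prior 2/5 and pays 2/5·86 + 3/5·51 = 65. Off-path (high deductible) belief 4/5 gives 4/5·86 + 1/5·51 = 79.
Safe: low deductible gives 65 − 0 = 65; high deductible gives 79 − 6 = 73. Deviates. ✗
Risky: low deductible gives 65 − 0 = 65; high deductible gives 79 − 22 = 57. Stays. ✓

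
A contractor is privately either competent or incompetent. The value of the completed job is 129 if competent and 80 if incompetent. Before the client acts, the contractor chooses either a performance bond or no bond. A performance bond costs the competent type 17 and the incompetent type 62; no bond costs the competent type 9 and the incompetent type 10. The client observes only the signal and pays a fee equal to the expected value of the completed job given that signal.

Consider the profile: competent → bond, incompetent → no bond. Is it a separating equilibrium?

Yes

Under separation the client infers type exactly: bond → competent (pays 129), no bond → incompetent (pays 80).
Competent: bond gives 129 − 17 = 112; no bond gives 80 − 9 = 71. No deviation. ✓
Incompetent: no bond gives 80 − 10 = 70; bond gives 129 − 62 = 67. No deviation. ✓
Both incentive constraints hold.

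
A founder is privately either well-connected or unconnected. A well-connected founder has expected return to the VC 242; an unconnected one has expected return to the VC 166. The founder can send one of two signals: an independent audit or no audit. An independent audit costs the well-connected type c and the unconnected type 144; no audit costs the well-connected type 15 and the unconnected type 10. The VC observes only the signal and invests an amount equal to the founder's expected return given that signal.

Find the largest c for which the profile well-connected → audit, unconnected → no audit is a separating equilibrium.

91

Under separation: audit → well-connected (pays 242); no audit → unconnected (pays 166).
Unconnected: 166 − 10 = 156 ≥ 242 − 144 = 98. Holds regardless of c. ✓
Well-connected: 242 − c ≥ 166 − 15, so c ≤ 242 − 151 = 91.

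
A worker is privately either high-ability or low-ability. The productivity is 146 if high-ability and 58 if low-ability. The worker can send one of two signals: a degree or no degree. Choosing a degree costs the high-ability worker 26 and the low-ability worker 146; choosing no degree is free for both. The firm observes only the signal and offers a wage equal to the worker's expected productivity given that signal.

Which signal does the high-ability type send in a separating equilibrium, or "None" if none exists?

Try high-ability → degree, low-ability → no degree:
  Under separation the firm infers type exactly: degree → high-ability (pays 146), no degree → low-ability (pays 58).
  High-ability: degree gives 146 − 26 = 120; no degree gives 58 − 0 = 58. No deviation. ✓
  Low-ability: no degree gives 58 − 0 = 58; degree gives 146 − 146 = 0. No deviation. ✓
Both hold — the high-ability type sends degree.

degree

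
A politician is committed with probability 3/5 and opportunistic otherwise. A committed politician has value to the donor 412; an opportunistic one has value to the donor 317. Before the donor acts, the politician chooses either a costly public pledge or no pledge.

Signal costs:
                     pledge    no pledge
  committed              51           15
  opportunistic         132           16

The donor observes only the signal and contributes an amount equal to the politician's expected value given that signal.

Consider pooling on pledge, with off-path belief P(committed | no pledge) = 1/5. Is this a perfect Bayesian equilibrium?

No

On the equilibrium path (pledge) the donor holds the prior 3/5 and pays 3/5·412 + 2/5·317 = 374. Off-path (no pledge) belief 1/5 gives 1/5·412 + 4/5·317 = 336.
Committed: pledge gives 374 − 51 = 323; no pledge gives 336 − 15 = 321. Stays. ✓
Opportunistic: pledge gives 374 − 132 = 242; no pledge gives 336 − 16 = 320. Deviates. ✗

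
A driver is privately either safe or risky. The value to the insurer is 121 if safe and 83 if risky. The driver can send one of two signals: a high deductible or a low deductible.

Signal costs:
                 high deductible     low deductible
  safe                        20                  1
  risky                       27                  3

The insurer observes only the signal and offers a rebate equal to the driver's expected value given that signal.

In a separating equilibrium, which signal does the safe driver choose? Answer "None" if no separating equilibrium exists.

None

Try safe → high deductible, risky → low deductible:
  Under separation the insurer infers type exactly: high deductible → safe (pays 121), low deductible → risky (pays 83).
  Safe: high deductible gives 121 − 20 = 101; low deductible gives 83 − 1 = 82. No deviation. ✓
  Risky: low deductible gives 83 − 3 = 80; high deductible gives 121 − 27 = 94. Would deviate. ✗
Try safe → low deductible, risky → high deductible:
  Under separation the insurer infers type exactly: low deductible → safe (pays 121), high deductible → risky (pays 83).
  Safe: low deductible gives 121 − 1 = 120; high deductible gives 83 − 20 = 63. No deviation. ✓
  Risky: high deductible gives 83 − 27 = 56; low deductible gives 121 − 3 = 118. Would deviate. ✗
Neither assignment is incentive-compatible.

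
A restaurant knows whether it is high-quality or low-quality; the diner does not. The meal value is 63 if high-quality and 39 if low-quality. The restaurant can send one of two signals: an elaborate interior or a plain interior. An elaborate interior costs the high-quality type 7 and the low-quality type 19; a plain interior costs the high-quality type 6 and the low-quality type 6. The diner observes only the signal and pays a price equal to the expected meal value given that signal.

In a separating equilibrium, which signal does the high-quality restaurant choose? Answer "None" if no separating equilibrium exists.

Try high-quality → elaborate interior, low-quality → plain interior:
  If types separate, elaborate interior earns payment 63 and plain interior earns 39.
  High-quality: elaborate interior gives 63 − 7 = 56; plain interior gives 39 − 6 = 33. No deviation. ✓
  Low-quality: plain interior gives 39 − 6 = 33; elaborate interior gives 63 − 19 = 44. Would deviate. ✗
Try high-quality → plain interior, low-quality → elaborate interior:
  If types separate, plain interior earns payment 63 and elaborate interior earns 39.
  High-quality: plain interior gives 63 − 6 = 57; elaborate interior gives 39 − 7 = 32. No deviation. ✓
  Low-quality: elaborate interior gives 39 − 19 = 20; plain interior gives 63 − 6 = 57. Would deviate. ✗
Neither assignment is incentive-compatible.

None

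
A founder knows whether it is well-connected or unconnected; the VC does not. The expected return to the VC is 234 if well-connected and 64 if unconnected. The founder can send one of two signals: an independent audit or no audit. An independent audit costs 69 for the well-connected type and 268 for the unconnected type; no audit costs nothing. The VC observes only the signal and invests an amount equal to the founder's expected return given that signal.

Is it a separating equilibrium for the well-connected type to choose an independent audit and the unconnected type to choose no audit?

Yes

If types separate, audit earns payment 234 and no audit earns 64.
Well-connected: audit gives 234 − 69 = 165; no audit gives 64 − 0 = 64. No deviation. ✓
Unconnected: no audit gives 64 − 0 = 64; audit gives 234 − 268 = -34. No deviation. ✓
Both incentive constraints hold.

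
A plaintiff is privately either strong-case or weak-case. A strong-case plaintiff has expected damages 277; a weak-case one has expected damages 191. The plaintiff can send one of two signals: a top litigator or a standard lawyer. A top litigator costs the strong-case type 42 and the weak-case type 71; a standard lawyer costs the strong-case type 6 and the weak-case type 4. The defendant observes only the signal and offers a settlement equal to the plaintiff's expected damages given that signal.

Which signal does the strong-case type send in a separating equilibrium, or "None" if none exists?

Try strong-case → top litigator, weak-case → standard lawyer:
  Under separation the defendant infers type exactly: top litigator → strong-case (pays 277), standard lawyer → weak-case (pays 191).
  Strong-case: top litigator gives 277 − 42 = 235; standard lawyer gives 191 − 6 = 185. No deviation. ✓
  Weak-case: standard lawyer gives 191 − 4 = 187; top litigator gives 277 − 71 = 206. Would deviate. ✗
Try strong-case → standard lawyer, weak-case → top litigator:
  Under separation the defendant infers type exactly: standard lawyer → strong-case (pays 277), top litigator → weak-case (pays 191).
  Strong-case: standard lawyer gives 277 − 6 = 271; top litigator gives 191 − 42 = 149. No deviation. ✓
  Weak-case: top litigator gives 191 − 71 = 120; standard lawyer gives 277 − 4 = 273. Would deviate. ✗
Neither assignment is incentive-compatible.

None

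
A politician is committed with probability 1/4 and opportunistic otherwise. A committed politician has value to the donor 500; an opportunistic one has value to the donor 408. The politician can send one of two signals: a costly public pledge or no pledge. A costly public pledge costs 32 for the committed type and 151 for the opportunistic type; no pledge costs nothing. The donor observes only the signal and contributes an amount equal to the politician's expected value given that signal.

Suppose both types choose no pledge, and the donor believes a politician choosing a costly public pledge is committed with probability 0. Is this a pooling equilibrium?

At the pooled signal (no pledge) the donor holds the prior 1/4 and pays 1/4·500 + 3/4·408 = 431. Off-path (pledge) belief 0 gives 0·500 + 1·408 = 408.
Committed: no pledge gives 431 − 0 = 431; pledge gives 408 − 32 = 376. Stays. ✓
Opportunistic: no pledge gives 431 − 0 = 431; pledge gives 408 − 151 = 257. Stays. ✓

Yes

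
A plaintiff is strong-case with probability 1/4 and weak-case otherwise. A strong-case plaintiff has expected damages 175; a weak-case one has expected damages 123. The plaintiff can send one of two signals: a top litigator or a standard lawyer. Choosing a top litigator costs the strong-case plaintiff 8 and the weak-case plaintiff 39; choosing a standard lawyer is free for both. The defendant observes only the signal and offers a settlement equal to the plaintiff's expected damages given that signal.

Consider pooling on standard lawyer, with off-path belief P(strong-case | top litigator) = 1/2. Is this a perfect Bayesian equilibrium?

At the pooled signal (standard lawyer) the defendant holds the prior 1/4 and pays 1/4·175 + 3/4·123 = 136. Off-path (top litigator) belief 1/2 gives 1/2·175 + 1/2·123 = 149.
Strong-case: standard lawyer gives 136 − 0 = 136; top litigator gives 149 − 8 = 141. Deviates. ✗
Weak-case: standard lawyer gives 136 − 0 = 136; top litigator gives 149 − 39 = 110. Stays. ✓

No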